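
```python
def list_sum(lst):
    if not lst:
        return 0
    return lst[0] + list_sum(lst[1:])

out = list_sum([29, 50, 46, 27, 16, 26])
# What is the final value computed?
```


list_sum([29, 50, 46, 27, 16, 26])
= 29 + list_sum([50, 46, 27, 16, 26])
= 29 + 50 + list_sum([46, 27, 16, 26])
= 29 + 50 + 46 + list_sum([27, 16, 26])
= 29 + 50 + 46 + 27 + list_sum([16, 26])
= 29 + 50 + 46 + 27 + 16 + list_sum([26])
= 29 + 50 + 46 + 27 + 16 + 26 + list_sum([])
= 29 + 50 + 46 + 27 + 16 + 26 + 0
= 194


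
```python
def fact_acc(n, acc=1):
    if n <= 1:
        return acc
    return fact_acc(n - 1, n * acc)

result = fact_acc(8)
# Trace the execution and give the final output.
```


fact_acc(8, 1)
= fact_acc(7, 8 * 1) = fact_acc(7, 8)
= fact_acc(6, 7 * 8) = fact_acc(6, 56)
= fact_acc(5, 6 * 56) = fact_acc(5, 336)
= fact_acc(4, 5 * 336) = fact_acc(4, 1680)
= fact_acc(3, 4 * 1680) = fact_acc(3, 6720)
= fact_acc(2, 3 * 6720) = fact_acc(2, 20160)
= fact_acc(1, 2 * 20160) = fact_acc(1, 40320)
n <= 1, return acc = 40320


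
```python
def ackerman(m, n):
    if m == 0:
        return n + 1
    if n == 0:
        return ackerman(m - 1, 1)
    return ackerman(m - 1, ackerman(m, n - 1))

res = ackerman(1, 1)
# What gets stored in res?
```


ackerman(1, 1)
= ackerman(0, ackerman(1, 0))
First compute ackerman(1, 0) = 2
= ackerman(0, 2)
= 3


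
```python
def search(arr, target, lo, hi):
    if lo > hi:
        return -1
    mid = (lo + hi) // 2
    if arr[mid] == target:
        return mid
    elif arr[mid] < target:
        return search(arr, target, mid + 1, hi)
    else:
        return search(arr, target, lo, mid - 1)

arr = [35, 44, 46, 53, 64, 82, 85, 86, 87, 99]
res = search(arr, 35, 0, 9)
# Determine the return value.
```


search(arr, 35, 0, 9)
lo=0, hi=9, mid=4, arr[mid]=64
64 > 35, search left half
lo=0, hi=3, mid=1, arr[mid]=44
44 > 35, search left half
lo=0, hi=0, mid=0, arr[mid]=35
arr[0] == 35, found at index 0
= 0


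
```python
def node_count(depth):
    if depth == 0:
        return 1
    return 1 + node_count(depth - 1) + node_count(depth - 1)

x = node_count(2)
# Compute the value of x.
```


node_count(2)
= 1 + node_count(1) + node_count(1)
= 1 + 2 * node_count(1)
node_count(k) = 2^(k+1) - 1
node_count(0) = 1
node_count(1) = 3
node_count(2) = 7
node_count(2) = 2^3 - 1 = 7


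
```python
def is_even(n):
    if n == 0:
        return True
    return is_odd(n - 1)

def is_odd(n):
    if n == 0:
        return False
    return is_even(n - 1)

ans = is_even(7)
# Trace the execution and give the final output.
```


is_even(7)
= is_odd(6)
= is_even(5)
= is_odd(4)
= is_even(3)
= is_odd(2)
= is_even(1)
= is_odd(0)
n == 0: return False
= False


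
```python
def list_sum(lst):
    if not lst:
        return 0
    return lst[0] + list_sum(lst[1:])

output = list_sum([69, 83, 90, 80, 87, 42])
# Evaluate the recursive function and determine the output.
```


list_sum([69, 83, 90, 80, 87, 42])
= 69 + list_sum([83, 90, 80, 87, 42])
= 69 + 83 + list_sum([90, 80, 87, 42])
= 69 + 83 + 90 + list_sum([80, 87, 42])
= 69 + 83 + 90 + 80 + list_sum([87, 42])
= 69 + 83 + 90 + 80 + 87 + list_sum([42])
= 69 + 83 + 90 + 80 + 87 + 42 + list_sum([])
= 69 + 83 + 90 + 80 + 87 + 42 + 0
= 451


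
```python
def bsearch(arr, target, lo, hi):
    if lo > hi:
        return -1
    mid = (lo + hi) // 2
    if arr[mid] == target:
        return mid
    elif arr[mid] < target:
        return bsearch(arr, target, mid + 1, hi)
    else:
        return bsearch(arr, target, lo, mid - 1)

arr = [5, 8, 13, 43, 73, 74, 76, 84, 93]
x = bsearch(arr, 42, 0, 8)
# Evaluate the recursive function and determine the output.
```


bsearch(arr, 42, 0, 8)
lo=0, hi=8, mid=4, arr[mid]=73
73 > 42, search left half
lo=0, hi=3, mid=1, arr[mid]=8
8 < 42, search right half
lo=2, hi=3, mid=2, arr[mid]=13
13 < 42, search right half
lo=3, hi=3, mid=3, arr[mid]=43
43 > 42, search left half
lo > hi, target not found, return -1
= -1


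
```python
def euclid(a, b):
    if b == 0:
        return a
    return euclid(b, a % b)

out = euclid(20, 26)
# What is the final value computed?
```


euclid(20, 26)
= euclid(26, 20 % 26) = euclid(26, 20)
= euclid(20, 26 % 20) = euclid(20, 6)
= euclid(6, 20 % 6) = euclid(6, 2)
= euclid(2, 6 % 2) = euclid(2, 0)
b == 0, return a = 2


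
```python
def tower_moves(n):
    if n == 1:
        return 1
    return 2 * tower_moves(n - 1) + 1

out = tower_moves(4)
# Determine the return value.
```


tower_moves(4)
= 2 * tower_moves(3) + 1
= 2 * (2 * tower_moves(2) + 1) + 1
= 2 * (2 * (2 * tower_moves(1) + 1) + 1) + 1
Now compute bottom-up:
tower_moves(1) = 1
tower_moves(2) = 2 * 1 + 1 = 3
tower_moves(3) = 2 * 3 + 1 = 7
tower_moves(4) = 2 * 7 + 1 = 15
= 15


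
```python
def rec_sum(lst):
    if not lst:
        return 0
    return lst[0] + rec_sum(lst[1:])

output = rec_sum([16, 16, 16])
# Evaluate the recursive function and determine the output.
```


rec_sum([16, 16, 16])
= 16 + rec_sum([16, 16])
= 16 + 16 + rec_sum([16])
= 16 + 16 + 16 + rec_sum([])
= 16 + 16 + 16 + 0
= 48


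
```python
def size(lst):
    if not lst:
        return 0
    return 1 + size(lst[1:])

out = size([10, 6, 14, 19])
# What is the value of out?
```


size([10, 6, 14, 19])
= 1 + size([6, 14, 19])
= 1 + 1 + size([14, 19])
= 1 + 1 + 1 + size([19])
= 1 + 1 + 1 + 1 + size([])
= 1 + 1 + 1 + 1 + 0
= 4


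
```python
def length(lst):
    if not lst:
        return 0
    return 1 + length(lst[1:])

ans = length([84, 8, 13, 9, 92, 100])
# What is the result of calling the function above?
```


length([84, 8, 13, 9, 92, 100])
= 1 + length([8, 13, 9, 92, 100])
= 1 + 1 + length([13, 9, 92, 100])
= 1 + 1 + 1 + length([9, 92, 100])
= 1 + 1 + 1 + 1 + length([92, 100])
= 1 + 1 + 1 + 1 + 1 + length([100])
= 1 + 1 + 1 + 1 + 1 + 1 + length([])
= 1 + 1 + 1 + 1 + 1 + 1 + 0
= 6


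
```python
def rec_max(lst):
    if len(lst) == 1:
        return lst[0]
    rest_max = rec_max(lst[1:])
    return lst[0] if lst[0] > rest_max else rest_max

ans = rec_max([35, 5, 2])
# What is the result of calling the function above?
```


rec_max([35, 5, 2])
= compare 35 with rec_max([5, 2])
= compare 5 with rec_max([2])
Base: rec_max([2]) = 2
compare 5 with 2: max = 5
compare 35 with 5: max = 35
= 35


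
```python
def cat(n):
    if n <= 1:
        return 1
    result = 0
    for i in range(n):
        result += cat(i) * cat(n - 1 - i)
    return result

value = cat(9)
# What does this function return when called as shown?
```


cat(9)
= sum of cat(i) * cat(9-1-i) for i in 0..8
First compute sub-values bottom-up:
  cat(0) = 1, cat(1) = 1
  cat(2) = 1*1 + 1*1 = 2
  cat(3) = 1*2 + 1*1 + 2*1 = 5
  cat(4) = 1*5 + 1*2 + 2*1 + 5*1 = 14
  cat(5) = 1*14 + 1*5 + 2*2 + 5*1 + 14*1 = 42
  cat(6) = 1*42 + 1*14 + 2*5 + 5*2 + 14*1 + 42*1 = 132
  cat(7) = 1*132 + 1*42 + 2*14 + 5*5 + 14*2 + 42*1 + 132*1 = 429
  cat(8) = 1*429 + 1*132 + 2*42 + 5*14 + 14*5 + 42*2 + 132*1 + 429*1 = 1430
Now cat(9):
  cat(0)*cat(8) = 1*1430 = 1430
  cat(1)*cat(7) = 1*429 = 429
  cat(2)*cat(6) = 2*132 = 264
  cat(3)*cat(5) = 5*42 = 210
  cat(4)*cat(4) = 14*14 = 196
  cat(5)*cat(3) = 42*5 = 210
  cat(6)*cat(2) = 132*2 = 264
  cat(7)*cat(1) = 429*1 = 429
  cat(8)*cat(0) = 1430*1 = 1430
= 1430 + 429 + 264 + 210 + 196 + 210 + 264 + 429 + 1430
= 4862


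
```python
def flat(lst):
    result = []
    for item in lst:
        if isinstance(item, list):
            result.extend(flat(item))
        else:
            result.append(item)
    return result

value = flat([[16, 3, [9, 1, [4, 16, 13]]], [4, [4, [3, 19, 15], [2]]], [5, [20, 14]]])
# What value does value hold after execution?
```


flat([[16, 3, [9, 1, [4, 16, 13]]], [4, [4, [3, 19, 15], [2]]], [5, [20, 14]]])
Processing each element:
  [16, 3, [9, 1, [4, 16, 13]]] is a list -> flat recursively -> [16, 3, 9, 1, 4, 16, 13]
  [4, [4, [3, 19, 15], [2]]] is a list -> flat recursively -> [4, 4, 3, 19, 15, 2]
  [5, [20, 14]] is a list -> flat recursively -> [5, 20, 14]
= [16, 3, 9, 1, 4, 16, 13, 4, 4, 3, 19, 15, 2, 5, 20, 14]


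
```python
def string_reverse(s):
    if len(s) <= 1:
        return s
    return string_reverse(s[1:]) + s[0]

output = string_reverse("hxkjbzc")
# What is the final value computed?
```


string_reverse("hxkjbzc")
= string_reverse("xkjbzc") + "h"
= string_reverse("kjbzc") + "x" + "h"
= string_reverse("jbzc") + "k" + "x" + "h"
= string_reverse("bzc") + "j" + "k" + "x" + "h"
= string_reverse("zc") + "b" + "j" + "k" + "x" + "h"
= string_reverse("c") + "z" + "b" + "j" + "k" + "x" + "h"
= "c" + "z" + "b" + "j" + "k" + "x" + "h"
= "czbjkxh"


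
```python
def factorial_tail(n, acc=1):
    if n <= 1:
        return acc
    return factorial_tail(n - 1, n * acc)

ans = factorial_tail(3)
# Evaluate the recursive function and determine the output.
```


factorial_tail(3, 1)
= factorial_tail(2, 3 * 1) = factorial_tail(2, 3)
= factorial_tail(1, 2 * 3) = factorial_tail(1, 6)
n <= 1, return acc = 6


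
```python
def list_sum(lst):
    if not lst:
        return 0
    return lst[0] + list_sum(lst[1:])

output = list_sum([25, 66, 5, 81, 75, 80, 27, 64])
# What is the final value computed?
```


list_sum([25, 66, 5, 81, 75, 80, 27, 64])
= 25 + list_sum([66, 5, 81, 75, 80, 27, 64])
= 25 + 66 + list_sum([5, 81, 75, 80, 27, 64])
= 25 + 66 + 5 + list_sum([81, 75, 80, 27, 64])
= 25 + 66 + 5 + 81 + list_sum([75, 80, 27, 64])
= 25 + 66 + 5 + 81 + 75 + list_sum([80, 27, 64])
= 25 + 66 + 5 + 81 + 75 + 80 + list_sum([27, 64])
= 25 + 66 + 5 + 81 + 75 + 80 + 27 + list_sum([64])
= 25 + 66 + 5 + 81 + 75 + 80 + 27 + 64 + list_sum([])
= 25 + 66 + 5 + 81 + 75 + 80 + 27 + 64 + 0
= 423


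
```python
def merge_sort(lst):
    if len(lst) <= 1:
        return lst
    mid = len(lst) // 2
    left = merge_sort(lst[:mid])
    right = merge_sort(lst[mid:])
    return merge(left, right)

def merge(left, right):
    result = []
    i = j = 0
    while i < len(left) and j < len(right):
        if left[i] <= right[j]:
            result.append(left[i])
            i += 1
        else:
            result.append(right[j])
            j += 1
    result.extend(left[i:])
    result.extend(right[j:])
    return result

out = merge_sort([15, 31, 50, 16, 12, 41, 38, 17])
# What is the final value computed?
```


merge_sort([15, 31, 50, 16, 12, 41, 38, 17])
Split into [15, 31, 50, 16] and [12, 41, 38, 17]
Left sorted: [15, 16, 31, 50]
Right sorted: [12, 17, 38, 41]
Merge [15, 16, 31, 50] and [12, 17, 38, 41]
= [12, 15, 16, 17, 31, 38, 41, 50]


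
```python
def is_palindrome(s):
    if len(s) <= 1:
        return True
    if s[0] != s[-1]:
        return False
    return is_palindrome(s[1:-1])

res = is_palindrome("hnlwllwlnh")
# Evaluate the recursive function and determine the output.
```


is_palindrome("hnlwllwlnh")
"hnlwllwlnh": s[0]='h' == s[-1]='h' -> is_palindrome("nlwllwln")
"nlwllwln": s[0]='n' == s[-1]='n' -> is_palindrome("lwllwl")
"lwllwl": s[0]='l' == s[-1]='l' -> is_palindrome("wllw")
"wllw": s[0]='w' == s[-1]='w' -> is_palindrome("ll")
"ll": s[0]='l' == s[-1]='l' -> is_palindrome("")
"": len <= 1 -> True
= True


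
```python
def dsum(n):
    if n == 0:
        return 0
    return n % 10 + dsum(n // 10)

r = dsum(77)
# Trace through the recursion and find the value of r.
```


dsum(77)
= 7 + dsum(7)
= 7 + 7 + dsum(0)
= 7 + 7 + 0
= 14


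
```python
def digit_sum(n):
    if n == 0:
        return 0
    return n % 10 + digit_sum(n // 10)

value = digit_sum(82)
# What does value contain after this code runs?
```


digit_sum(82)
= 2 + digit_sum(8)
= 2 + 8 + digit_sum(0)
= 2 + 8 + 0
= 10


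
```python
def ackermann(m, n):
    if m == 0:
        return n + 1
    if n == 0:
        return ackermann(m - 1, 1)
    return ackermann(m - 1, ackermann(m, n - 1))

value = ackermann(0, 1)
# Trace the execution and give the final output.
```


ackermann(0, 1)
m == 0: return 1 + 1 = 2
= 2


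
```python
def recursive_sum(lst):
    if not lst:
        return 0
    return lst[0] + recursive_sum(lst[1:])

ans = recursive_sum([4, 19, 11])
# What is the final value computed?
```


recursive_sum([4, 19, 11])
= 4 + recursive_sum([19, 11])
= 4 + 19 + recursive_sum([11])
= 4 + 19 + 11 + recursive_sum([])
= 4 + 19 + 11 + 0
= 34


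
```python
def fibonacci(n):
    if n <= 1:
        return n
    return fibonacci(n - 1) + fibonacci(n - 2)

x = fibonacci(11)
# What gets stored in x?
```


fibonacci(11)
= fibonacci(10) + fibonacci(9)
= (fibonacci(9) + fibonacci(8)) + fibonacci(9)
Computing bottom-up: fibonacci(0)=0, fibonacci(1)=1, fibonacci(2)=1, fibonacci(3)=2, fibonacci(4)=3, fibonacci(5)=5, fibonacci(6)=8, fibonacci(7)=13, fibonacci(8)=21, fibonacci(9)=34, fibonacci(10)=55, fibonacci(11)=89
= 89


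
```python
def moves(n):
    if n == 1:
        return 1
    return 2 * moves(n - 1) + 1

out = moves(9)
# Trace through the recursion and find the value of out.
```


moves(9)
= 2 * moves(8) + 1
= 2 * (2 * moves(7) + 1) + 1
= 2 * (2 * (2 * moves(6) + 1) + 1) + 1
= 2 * (2 * (2 * (2 * moves(5) + 1) + 1) + 1) + 1
= 2 * (2 * (2 * (2 * (2 * moves(4) + 1) + 1) + 1) + 1) + 1
= 2 * (2 * (2 * (2 * (2 * (2 * moves(3) + 1) + 1) + 1) + 1) + 1) + 1
= 2 * (2 * (2 * (2 * (2 * (2 * (2 * moves(2) + 1) + 1) + 1) + 1) + 1) + 1) + 1
= 2 * (2 * (2 * (2 * (2 * (2 * (2 * (2 * moves(1) + 1) + 1) + 1) + 1) + 1) + 1) + 1) + 1
Now compute bottom-up:
moves(1) = 1
moves(2) = 2 * 1 + 1 = 3
moves(3) = 2 * 3 + 1 = 7
moves(4) = 2 * 7 + 1 = 15
moves(5) = 2 * 15 + 1 = 31
moves(6) = 2 * 31 + 1 = 63
moves(7) = 2 * 63 + 1 = 127
moves(8) = 2 * 127 + 1 = 255
moves(9) = 2 * 255 + 1 = 511
= 511


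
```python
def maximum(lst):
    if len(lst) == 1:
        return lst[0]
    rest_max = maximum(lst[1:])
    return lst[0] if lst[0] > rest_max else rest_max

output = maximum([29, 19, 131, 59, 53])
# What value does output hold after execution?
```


maximum([29, 19, 131, 59, 53])
= compare 29 with maximum([19, 131, 59, 53])
= compare 19 with maximum([131, 59, 53])
= compare 131 with maximum([59, 53])
= compare 59 with maximum([53])
Base: maximum([53]) = 53
compare 59 with 53: max = 59
compare 131 with 59: max = 131
compare 19 with 131: max = 131
compare 29 with 131: max = 131
= 131


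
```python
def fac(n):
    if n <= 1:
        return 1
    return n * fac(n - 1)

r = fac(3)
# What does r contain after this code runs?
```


fac(3)
= 3 * fac(2)
= 3 * 2 * fac(1)
= 3 * 2 * 1
= 6


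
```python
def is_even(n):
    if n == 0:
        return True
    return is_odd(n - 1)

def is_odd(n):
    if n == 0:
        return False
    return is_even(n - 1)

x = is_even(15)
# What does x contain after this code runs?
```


is_even(15)
= is_odd(14)
= is_even(13)
= is_odd(12)
= is_even(11)
= is_odd(10)
= is_even(9)
= is_odd(8)
= is_even(7)
= is_odd(6)
= is_even(5)
= is_odd(4)
= is_even(3)
= is_odd(2)
= is_even(1)
= is_odd(0)
n == 0: return False
= False


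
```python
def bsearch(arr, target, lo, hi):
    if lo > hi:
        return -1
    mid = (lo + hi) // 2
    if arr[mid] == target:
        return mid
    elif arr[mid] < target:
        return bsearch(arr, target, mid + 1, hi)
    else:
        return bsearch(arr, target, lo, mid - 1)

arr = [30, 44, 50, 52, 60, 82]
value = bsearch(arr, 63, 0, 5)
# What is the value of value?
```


bsearch(arr, 63, 0, 5)
lo=0, hi=5, mid=2, arr[mid]=50
50 < 63, search right half
lo=3, hi=5, mid=4, arr[mid]=60
60 < 63, search right half
lo=5, hi=5, mid=5, arr[mid]=82
82 > 63, search left half
lo > hi, target not found, return -1
= -1


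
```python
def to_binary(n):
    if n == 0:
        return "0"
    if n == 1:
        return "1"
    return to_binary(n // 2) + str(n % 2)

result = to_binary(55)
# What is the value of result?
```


to_binary(55)
= to_binary(27) + "1"
= to_binary(13) + "1" + "1"
= to_binary(6) + "1" + "1" + "1"
= to_binary(3) + "0" + "1" + "1" + "1"
= to_binary(1) + "1" + "0" + "1" + "1" + "1"
= "1" + "1" + "0" + "1" + "1" + "1"
= "110111"


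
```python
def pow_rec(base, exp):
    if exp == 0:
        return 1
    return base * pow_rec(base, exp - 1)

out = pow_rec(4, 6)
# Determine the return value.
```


pow_rec(4, 6)
= 4 * pow_rec(4, 5)
= 4 * 4 * pow_rec(4, 4)
= 4 * 4 * 4 * pow_rec(4, 3)
= 4 * 4 * 4 * 4 * pow_rec(4, 2)
= 4 * 4 * 4 * 4 * 4 * pow_rec(4, 1)
= 4 * 4 * 4 * 4 * 4 * 4 * pow_rec(4, 0)
= 4 * 4 * 4 * 4 * 4 * 4 * 1
= 4096


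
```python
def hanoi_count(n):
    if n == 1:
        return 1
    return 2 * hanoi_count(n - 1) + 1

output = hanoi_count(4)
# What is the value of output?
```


hanoi_count(4)
= 2 * hanoi_count(3) + 1
= 2 * (2 * hanoi_count(2) + 1) + 1
= 2 * (2 * (2 * hanoi_count(1) + 1) + 1) + 1
Now compute bottom-up:
hanoi_count(1) = 1
hanoi_count(2) = 2 * 1 + 1 = 3
hanoi_count(3) = 2 * 3 + 1 = 7
hanoi_count(4) = 2 * 7 + 1 = 15
= 15


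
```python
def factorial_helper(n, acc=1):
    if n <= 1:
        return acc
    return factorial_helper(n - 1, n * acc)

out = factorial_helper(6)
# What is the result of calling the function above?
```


factorial_helper(6, 1)
= factorial_helper(5, 6 * 1) = factorial_helper(5, 6)
= factorial_helper(4, 5 * 6) = factorial_helper(4, 30)
= factorial_helper(3, 4 * 30) = factorial_helper(3, 120)
= factorial_helper(2, 3 * 120) = factorial_helper(2, 360)
= factorial_helper(1, 2 * 360) = factorial_helper(1, 720)
n <= 1, return acc = 720


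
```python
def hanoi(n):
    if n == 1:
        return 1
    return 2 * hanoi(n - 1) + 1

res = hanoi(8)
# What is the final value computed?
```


hanoi(8)
= 2 * hanoi(7) + 1
= 2 * (2 * hanoi(6) + 1) + 1
= 2 * (2 * (2 * hanoi(5) + 1) + 1) + 1
= 2 * (2 * (2 * (2 * hanoi(4) + 1) + 1) + 1) + 1
= 2 * (2 * (2 * (2 * (2 * hanoi(3) + 1) + 1) + 1) + 1) + 1
= 2 * (2 * (2 * (2 * (2 * (2 * hanoi(2) + 1) + 1) + 1) + 1) + 1) + 1
= 2 * (2 * (2 * (2 * (2 * (2 * (2 * hanoi(1) + 1) + 1) + 1) + 1) + 1) + 1) + 1
Now compute bottom-up:
hanoi(1) = 1
hanoi(2) = 2 * 1 + 1 = 3
hanoi(3) = 2 * 3 + 1 = 7
hanoi(4) = 2 * 7 + 1 = 15
hanoi(5) = 2 * 15 + 1 = 31
hanoi(6) = 2 * 31 + 1 = 63
hanoi(7) = 2 * 63 + 1 = 127
hanoi(8) = 2 * 127 + 1 = 255
= 255


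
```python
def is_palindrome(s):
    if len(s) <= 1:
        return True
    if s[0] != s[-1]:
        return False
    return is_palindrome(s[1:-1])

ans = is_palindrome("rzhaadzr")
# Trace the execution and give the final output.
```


is_palindrome("rzhaadzr")
"rzhaadzr": s[0]='r' == s[-1]='r' -> is_palindrome("zhaadz")
"zhaadz": s[0]='z' == s[-1]='z' -> is_palindrome("haad")
"haad": s[0]='h' != s[-1]='d' -> False
= False


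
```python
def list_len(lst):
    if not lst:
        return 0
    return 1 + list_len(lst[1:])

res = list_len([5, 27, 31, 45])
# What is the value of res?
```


list_len([5, 27, 31, 45])
= 1 + list_len([27, 31, 45])
= 1 + 1 + list_len([31, 45])
= 1 + 1 + 1 + list_len([45])
= 1 + 1 + 1 + 1 + list_len([])
= 1 + 1 + 1 + 1 + 0
= 4


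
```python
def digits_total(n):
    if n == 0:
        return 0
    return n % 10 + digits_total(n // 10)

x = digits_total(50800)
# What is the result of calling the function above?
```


digits_total(50800)
= 0 + digits_total(5080)
= 0 + 0 + digits_total(508)
= 0 + 0 + 8 + digits_total(50)
= 0 + 0 + 8 + 0 + digits_total(5)
= 0 + 0 + 8 + 0 + 5 + digits_total(0)
= 0 + 0 + 8 + 0 + 5 + 0
= 13


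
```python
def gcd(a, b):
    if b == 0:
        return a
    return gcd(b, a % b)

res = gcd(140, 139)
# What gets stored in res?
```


gcd(140, 139)
= gcd(139, 140 % 139) = gcd(139, 1)
= gcd(1, 139 % 1) = gcd(1, 0)
b == 0, return a = 1


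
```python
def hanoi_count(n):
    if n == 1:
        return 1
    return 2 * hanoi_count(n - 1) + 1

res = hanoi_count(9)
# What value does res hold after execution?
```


hanoi_count(9)
= 2 * hanoi_count(8) + 1
= 2 * (2 * hanoi_count(7) + 1) + 1
= 2 * (2 * (2 * hanoi_count(6) + 1) + 1) + 1
= 2 * (2 * (2 * (2 * hanoi_count(5) + 1) + 1) + 1) + 1
= 2 * (2 * (2 * (2 * (2 * hanoi_count(4) + 1) + 1) + 1) + 1) + 1
= 2 * (2 * (2 * (2 * (2 * (2 * hanoi_count(3) + 1) + 1) + 1) + 1) + 1) + 1
= 2 * (2 * (2 * (2 * (2 * (2 * (2 * hanoi_count(2) + 1) + 1) + 1) + 1) + 1) + 1) + 1
= 2 * (2 * (2 * (2 * (2 * (2 * (2 * (2 * hanoi_count(1) + 1) + 1) + 1) + 1) + 1) + 1) + 1) + 1
Now compute bottom-up:
hanoi_count(1) = 1
hanoi_count(2) = 2 * 1 + 1 = 3
hanoi_count(3) = 2 * 3 + 1 = 7
hanoi_count(4) = 2 * 7 + 1 = 15
hanoi_count(5) = 2 * 15 + 1 = 31
hanoi_count(6) = 2 * 31 + 1 = 63
hanoi_count(7) = 2 * 63 + 1 = 127
hanoi_count(8) = 2 * 127 + 1 = 255
hanoi_count(9) = 2 * 255 + 1 = 511
= 511


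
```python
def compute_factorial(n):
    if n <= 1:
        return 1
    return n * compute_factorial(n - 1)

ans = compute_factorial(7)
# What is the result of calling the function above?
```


compute_factorial(7)
= 7 * compute_factorial(6)
= 7 * 6 * compute_factorial(5)
= 7 * 6 * 5 * compute_factorial(4)
= 7 * 6 * 5 * 4 * compute_factorial(3)
= 7 * 6 * 5 * 4 * 3 * compute_factorial(2)
= 7 * 6 * 5 * 4 * 3 * 2 * compute_factorial(1)
= 7 * 6 * 5 * 4 * 3 * 2 * 1
= 5040


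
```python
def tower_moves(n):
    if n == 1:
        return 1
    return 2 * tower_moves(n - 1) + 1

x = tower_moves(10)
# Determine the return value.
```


tower_moves(10)
= 2 * tower_moves(9) + 1
= 2 * (2 * tower_moves(8) + 1) + 1
= 2 * (2 * (2 * tower_moves(7) + 1) + 1) + 1
= 2 * (2 * (2 * (2 * tower_moves(6) + 1) + 1) + 1) + 1
= 2 * (2 * (2 * (2 * (2 * tower_moves(5) + 1) + 1) + 1) + 1) + 1
= 2 * (2 * (2 * (2 * (2 * (2 * tower_moves(4) + 1) + 1) + 1) + 1) + 1) + 1
= 2 * (2 * (2 * (2 * (2 * (2 * (2 * tower_moves(3) + 1) + 1) + 1) + 1) + 1) + 1) + 1
= 2 * (2 * (2 * (2 * (2 * (2 * (2 * (2 * tower_moves(2) + 1) + 1) + 1) + 1) + 1) + 1) + 1) + 1
= 2 * (2 * (2 * (2 * (2 * (2 * (2 * (2 * (2 * tower_moves(1) + 1) + 1) + 1) + 1) + 1) + 1) + 1) + 1) + 1
Now compute bottom-up:
tower_moves(1) = 1
tower_moves(2) = 2 * 1 + 1 = 3
tower_moves(3) = 2 * 3 + 1 = 7
tower_moves(4) = 2 * 7 + 1 = 15
tower_moves(5) = 2 * 15 + 1 = 31
tower_moves(6) = 2 * 31 + 1 = 63
tower_moves(7) = 2 * 63 + 1 = 127
tower_moves(8) = 2 * 127 + 1 = 255
tower_moves(9) = 2 * 255 + 1 = 511
tower_moves(10) = 2 * 511 + 1 = 1023
= 1023


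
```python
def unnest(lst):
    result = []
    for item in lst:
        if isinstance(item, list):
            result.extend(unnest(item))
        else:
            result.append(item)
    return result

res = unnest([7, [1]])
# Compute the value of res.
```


unnest([7, [1]])
Processing each element:
  7 is not a list -> append 7
  [1] is a list -> unnest recursively -> [1]
= [7, 1]


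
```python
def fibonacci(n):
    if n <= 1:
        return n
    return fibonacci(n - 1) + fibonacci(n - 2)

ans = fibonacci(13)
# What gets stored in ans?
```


fibonacci(13)
= fibonacci(12) + fibonacci(11)
= (fibonacci(11) + fibonacci(10)) + fibonacci(11)
Computing bottom-up: fibonacci(0)=0, fibonacci(1)=1, fibonacci(2)=1, fibonacci(3)=2, fibonacci(4)=3, fibonacci(5)=5, fibonacci(6)=8, fibonacci(7)=13, fibonacci(8)=21, fibonacci(9)=34, fibonacci(10)=55, fibonacci(11)=89, fibonacci(12)=144, fibonacci(13)=233
= 233


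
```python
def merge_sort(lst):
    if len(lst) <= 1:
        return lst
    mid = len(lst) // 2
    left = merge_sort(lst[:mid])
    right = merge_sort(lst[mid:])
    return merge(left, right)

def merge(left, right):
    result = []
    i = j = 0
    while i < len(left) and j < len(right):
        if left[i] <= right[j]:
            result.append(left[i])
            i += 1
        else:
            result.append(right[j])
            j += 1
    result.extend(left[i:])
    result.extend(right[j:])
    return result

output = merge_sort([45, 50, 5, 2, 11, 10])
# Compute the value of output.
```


merge_sort([45, 50, 5, 2, 11, 10])
Split into [45, 50, 5] and [2, 11, 10]
Left sorted: [5, 45, 50]
Right sorted: [2, 10, 11]
Merge [5, 45, 50] and [2, 10, 11]
= [2, 5, 10, 11, 45, 50]


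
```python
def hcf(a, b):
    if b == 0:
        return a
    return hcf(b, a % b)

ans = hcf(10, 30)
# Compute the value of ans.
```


hcf(10, 30)
= hcf(30, 10 % 30) = hcf(30, 10)
= hcf(10, 30 % 10) = hcf(10, 0)
b == 0, return a = 10


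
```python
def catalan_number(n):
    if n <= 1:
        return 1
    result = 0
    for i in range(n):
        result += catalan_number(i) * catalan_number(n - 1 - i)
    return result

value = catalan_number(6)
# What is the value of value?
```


catalan_number(6)
= sum of catalan_number(i) * catalan_number(6-1-i) for i in 0..5
First compute sub-values bottom-up:
  catalan_number(0) = 1, catalan_number(1) = 1
  catalan_number(2) = 1*1 + 1*1 = 2
  catalan_number(3) = 1*2 + 1*1 + 2*1 = 5
  catalan_number(4) = 1*5 + 1*2 + 2*1 + 5*1 = 14
  catalan_number(5) = 1*14 + 1*5 + 2*2 + 5*1 + 14*1 = 42
Now catalan_number(6):
  catalan_number(0)*catalan_number(5) = 1*42 = 42
  catalan_number(1)*catalan_number(4) = 1*14 = 14
  catalan_number(2)*catalan_number(3) = 2*5 = 10
  catalan_number(3)*catalan_number(2) = 5*2 = 10
  catalan_number(4)*catalan_number(1) = 14*1 = 14
  catalan_number(5)*catalan_number(0) = 42*1 = 42
= 42 + 14 + 10 + 10 + 14 + 42
= 132


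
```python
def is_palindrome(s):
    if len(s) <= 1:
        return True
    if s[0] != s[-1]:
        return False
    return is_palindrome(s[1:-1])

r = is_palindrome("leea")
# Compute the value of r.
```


is_palindrome("leea")
"leea": s[0]='l' != s[-1]='a' -> False
= False


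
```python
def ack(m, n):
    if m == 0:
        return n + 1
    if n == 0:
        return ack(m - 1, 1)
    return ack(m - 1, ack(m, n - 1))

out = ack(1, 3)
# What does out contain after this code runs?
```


ack(1, 3)
= ack(0, ack(1, 2))
First compute ack(1, 2) = 4
= ack(0, 4)
= 5


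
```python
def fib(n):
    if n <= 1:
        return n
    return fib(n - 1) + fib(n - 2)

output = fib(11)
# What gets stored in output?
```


fib(11)
= fib(10) + fib(9)
= (fib(9) + fib(8)) + fib(9)
Computing bottom-up: fib(0)=0, fib(1)=1, fib(2)=1, fib(3)=2, fib(4)=3, fib(5)=5, fib(6)=8, fib(7)=13, fib(8)=21, fib(9)=34, fib(10)=55, fib(11)=89
= 89


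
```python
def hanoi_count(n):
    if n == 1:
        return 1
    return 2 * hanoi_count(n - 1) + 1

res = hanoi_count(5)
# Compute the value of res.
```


hanoi_count(5)
= 2 * hanoi_count(4) + 1
= 2 * (2 * hanoi_count(3) + 1) + 1
= 2 * (2 * (2 * hanoi_count(2) + 1) + 1) + 1
= 2 * (2 * (2 * (2 * hanoi_count(1) + 1) + 1) + 1) + 1
Now compute bottom-up:
hanoi_count(1) = 1
hanoi_count(2) = 2 * 1 + 1 = 3
hanoi_count(3) = 2 * 3 + 1 = 7
hanoi_count(4) = 2 * 7 + 1 = 15
hanoi_count(5) = 2 * 15 + 1 = 31
= 31


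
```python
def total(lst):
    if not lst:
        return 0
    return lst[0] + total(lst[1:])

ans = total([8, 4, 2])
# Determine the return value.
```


total([8, 4, 2])
= 8 + total([4, 2])
= 8 + 4 + total([2])
= 8 + 4 + 2 + total([])
= 8 + 4 + 2 + 0
= 14


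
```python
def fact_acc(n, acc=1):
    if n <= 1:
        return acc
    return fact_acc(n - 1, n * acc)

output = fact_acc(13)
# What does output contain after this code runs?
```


fact_acc(13, 1)
= fact_acc(12, 13 * 1) = fact_acc(12, 13)
= fact_acc(11, 12 * 13) = fact_acc(11, 156)
= fact_acc(10, 11 * 156) = fact_acc(10, 1716)
= fact_acc(9, 10 * 1716) = fact_acc(9, 17160)
= fact_acc(8, 9 * 17160) = fact_acc(8, 154440)
= fact_acc(7, 8 * 154440) = fact_acc(7, 1235520)
= fact_acc(6, 7 * 1235520) = fact_acc(6, 8648640)
= fact_acc(5, 6 * 8648640) = fact_acc(5, 51891840)
= fact_acc(4, 5 * 51891840) = fact_acc(4, 259459200)
= fact_acc(3, 4 * 259459200) = fact_acc(3, 1037836800)
= fact_acc(2, 3 * 1037836800) = fact_acc(2, 3113510400)
= fact_acc(1, 2 * 3113510400) = fact_acc(1, 6227020800)
n <= 1, return acc = 6227020800


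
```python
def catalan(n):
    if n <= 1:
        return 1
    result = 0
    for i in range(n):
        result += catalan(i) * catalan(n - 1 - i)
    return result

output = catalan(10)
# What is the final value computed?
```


catalan(10)
= sum of catalan(i) * catalan(10-1-i) for i in 0..9
First compute sub-values bottom-up:
  catalan(0) = 1, catalan(1) = 1
  catalan(2) = 1*1 + 1*1 = 2
  catalan(3) = 1*2 + 1*1 + 2*1 = 5
  catalan(4) = 1*5 + 1*2 + 2*1 + 5*1 = 14
  catalan(5) = 1*14 + 1*5 + 2*2 + 5*1 + 14*1 = 42
  catalan(6) = 1*42 + 1*14 + 2*5 + 5*2 + 14*1 + 42*1 = 132
  catalan(7) = 1*132 + 1*42 + 2*14 + 5*5 + 14*2 + 42*1 + 132*1 = 429
  catalan(8) = 1*429 + 1*132 + 2*42 + 5*14 + 14*5 + 42*2 + 132*1 + 429*1 = 1430
  catalan(9) = 1*1430 + 1*429 + 2*132 + 5*42 + 14*14 + 42*5 + 132*2 + 429*1 + 1430*1 = 4862
Now catalan(10):
  catalan(0)*catalan(9) = 1*4862 = 4862
  catalan(1)*catalan(8) = 1*1430 = 1430
  catalan(2)*catalan(7) = 2*429 = 858
  catalan(3)*catalan(6) = 5*132 = 660
  catalan(4)*catalan(5) = 14*42 = 588
  catalan(5)*catalan(4) = 42*14 = 588
  catalan(6)*catalan(3) = 132*5 = 660
  catalan(7)*catalan(2) = 429*2 = 858
  catalan(8)*catalan(1) = 1430*1 = 1430
  catalan(9)*catalan(0) = 4862*1 = 4862
= 4862 + 1430 + 858 + 660 + 588 + 588 + 660 + 858 + 1430 + 4862
= 16796


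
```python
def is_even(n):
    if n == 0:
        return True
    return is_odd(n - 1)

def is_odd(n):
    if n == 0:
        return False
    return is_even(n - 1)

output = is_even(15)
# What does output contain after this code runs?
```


is_even(15)
= is_odd(14)
= is_even(13)
= is_odd(12)
= is_even(11)
= is_odd(10)
= is_even(9)
= is_odd(8)
= is_even(7)
= is_odd(6)
= is_even(5)
= is_odd(4)
= is_even(3)
= is_odd(2)
= is_even(1)
= is_odd(0)
n == 0: return False
= False


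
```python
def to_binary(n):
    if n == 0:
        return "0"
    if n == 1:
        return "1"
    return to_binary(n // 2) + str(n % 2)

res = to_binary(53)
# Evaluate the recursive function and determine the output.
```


to_binary(53)
= to_binary(26) + "1"
= to_binary(13) + "0" + "1"
= to_binary(6) + "1" + "0" + "1"
= to_binary(3) + "0" + "1" + "0" + "1"
= to_binary(1) + "1" + "0" + "1" + "0" + "1"
= "1" + "1" + "0" + "1" + "0" + "1"
= "110101"


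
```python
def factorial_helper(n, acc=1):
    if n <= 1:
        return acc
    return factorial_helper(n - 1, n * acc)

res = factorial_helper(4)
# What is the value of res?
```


factorial_helper(4, 1)
= factorial_helper(3, 4 * 1) = factorial_helper(3, 4)
= factorial_helper(2, 3 * 4) = factorial_helper(2, 12)
= factorial_helper(1, 2 * 12) = factorial_helper(1, 24)
n <= 1, return acc = 24


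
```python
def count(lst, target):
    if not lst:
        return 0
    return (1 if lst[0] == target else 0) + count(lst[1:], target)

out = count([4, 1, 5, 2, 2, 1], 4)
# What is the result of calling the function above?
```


count([4, 1, 5, 2, 2, 1], 4)
lst[0]=4 == 4: 1 + count([1, 5, 2, 2, 1], 4)
lst[0]=1 != 4: 0 + count([5, 2, 2, 1], 4)
lst[0]=5 != 4: 0 + count([2, 2, 1], 4)
lst[0]=2 != 4: 0 + count([2, 1], 4)
lst[0]=2 != 4: 0 + count([1], 4)
lst[0]=1 != 4: 0 + count([], 4)
= 1


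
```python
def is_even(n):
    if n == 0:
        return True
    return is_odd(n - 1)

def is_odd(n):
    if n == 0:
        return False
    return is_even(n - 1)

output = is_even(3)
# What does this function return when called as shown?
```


is_even(3)
= is_odd(2)
= is_even(1)
= is_odd(0)
n == 0: return False
= False


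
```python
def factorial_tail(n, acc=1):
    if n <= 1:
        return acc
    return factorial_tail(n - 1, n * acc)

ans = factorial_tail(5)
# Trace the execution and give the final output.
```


factorial_tail(5, 1)
= factorial_tail(4, 5 * 1) = factorial_tail(4, 5)
= factorial_tail(3, 4 * 5) = factorial_tail(3, 20)
= factorial_tail(2, 3 * 20) = factorial_tail(2, 60)
= factorial_tail(1, 2 * 60) = factorial_tail(1, 120)
n <= 1, return acc = 120


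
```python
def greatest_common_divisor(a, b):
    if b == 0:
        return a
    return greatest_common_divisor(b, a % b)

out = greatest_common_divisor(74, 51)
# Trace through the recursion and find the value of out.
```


greatest_common_divisor(74, 51)
= greatest_common_divisor(51, 74 % 51) = greatest_common_divisor(51, 23)
= greatest_common_divisor(23, 51 % 23) = greatest_common_divisor(23, 5)
= greatest_common_divisor(5, 23 % 5) = greatest_common_divisor(5, 3)
= greatest_common_divisor(3, 5 % 3) = greatest_common_divisor(3, 2)
= greatest_common_divisor(2, 3 % 2) = greatest_common_divisor(2, 1)
= greatest_common_divisor(1, 2 % 1) = greatest_common_divisor(1, 0)
b == 0, return a = 1


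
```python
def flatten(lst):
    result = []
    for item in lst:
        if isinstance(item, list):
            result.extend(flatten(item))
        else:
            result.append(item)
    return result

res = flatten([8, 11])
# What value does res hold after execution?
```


flatten([8, 11])
Processing each element:
  8 is not a list -> append 8
  11 is not a list -> append 11
= [8, 11]


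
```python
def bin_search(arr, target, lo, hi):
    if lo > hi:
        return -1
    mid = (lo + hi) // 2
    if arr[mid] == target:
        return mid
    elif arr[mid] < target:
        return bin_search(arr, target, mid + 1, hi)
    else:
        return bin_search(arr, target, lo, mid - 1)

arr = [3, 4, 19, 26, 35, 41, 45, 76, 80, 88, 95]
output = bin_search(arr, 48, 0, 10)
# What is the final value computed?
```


bin_search(arr, 48, 0, 10)
lo=0, hi=10, mid=5, arr[mid]=41
41 < 48, search right half
lo=6, hi=10, mid=8, arr[mid]=80
80 > 48, search left half
lo=6, hi=7, mid=6, arr[mid]=45
45 < 48, search right half
lo=7, hi=7, mid=7, arr[mid]=76
76 > 48, search left half
lo > hi, target not found, return -1
= -1


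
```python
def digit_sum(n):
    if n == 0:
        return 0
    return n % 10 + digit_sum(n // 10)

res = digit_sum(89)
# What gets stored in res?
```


digit_sum(89)
= 9 + digit_sum(8)
= 9 + 8 + digit_sum(0)
= 9 + 8 + 0
= 17


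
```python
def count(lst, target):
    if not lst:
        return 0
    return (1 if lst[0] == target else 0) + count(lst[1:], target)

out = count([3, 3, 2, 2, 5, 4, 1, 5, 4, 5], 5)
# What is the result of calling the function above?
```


count([3, 3, 2, 2, 5, 4, 1, 5, 4, 5], 5)
lst[0]=3 != 5: 0 + count([3, 2, 2, 5, 4, 1, 5, 4, 5], 5)
lst[0]=3 != 5: 0 + count([2, 2, 5, 4, 1, 5, 4, 5], 5)
lst[0]=2 != 5: 0 + count([2, 5, 4, 1, 5, 4, 5], 5)
lst[0]=2 != 5: 0 + count([5, 4, 1, 5, 4, 5], 5)
lst[0]=5 == 5: 1 + count([4, 1, 5, 4, 5], 5)
lst[0]=4 != 5: 0 + count([1, 5, 4, 5], 5)
lst[0]=1 != 5: 0 + count([5, 4, 5], 5)
lst[0]=5 == 5: 1 + count([4, 5], 5)
lst[0]=4 != 5: 0 + count([5], 5)
lst[0]=5 == 5: 1 + count([], 5)
= 3


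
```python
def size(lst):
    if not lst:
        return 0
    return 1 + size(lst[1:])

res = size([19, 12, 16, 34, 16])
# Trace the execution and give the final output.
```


size([19, 12, 16, 34, 16])
= 1 + size([12, 16, 34, 16])
= 1 + 1 + size([16, 34, 16])
= 1 + 1 + 1 + size([34, 16])
= 1 + 1 + 1 + 1 + size([16])
= 1 + 1 + 1 + 1 + 1 + size([])
= 1 + 1 + 1 + 1 + 1 + 0
= 5


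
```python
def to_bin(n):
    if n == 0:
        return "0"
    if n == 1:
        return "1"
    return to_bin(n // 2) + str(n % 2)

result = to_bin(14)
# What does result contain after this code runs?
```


to_bin(14)
= to_bin(7) + "0"
= to_bin(3) + "1" + "0"
= to_bin(1) + "1" + "1" + "0"
= "1" + "1" + "1" + "0"
= "1110"


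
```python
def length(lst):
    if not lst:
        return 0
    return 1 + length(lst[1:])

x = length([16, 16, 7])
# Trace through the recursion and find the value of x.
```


length([16, 16, 7])
= 1 + length([16, 7])
= 1 + 1 + length([7])
= 1 + 1 + 1 + length([])
= 1 + 1 + 1 + 0
= 3


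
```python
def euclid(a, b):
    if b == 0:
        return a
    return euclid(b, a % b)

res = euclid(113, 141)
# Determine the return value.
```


euclid(113, 141)
= euclid(141, 113 % 141) = euclid(141, 113)
= euclid(113, 141 % 113) = euclid(113, 28)
= euclid(28, 113 % 28) = euclid(28, 1)
= euclid(1, 28 % 1) = euclid(1, 0)
b == 0, return a = 1


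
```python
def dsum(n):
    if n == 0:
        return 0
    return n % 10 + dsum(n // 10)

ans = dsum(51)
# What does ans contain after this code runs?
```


dsum(51)
= 1 + dsum(5)
= 1 + 5 + dsum(0)
= 1 + 5 + 0
= 6


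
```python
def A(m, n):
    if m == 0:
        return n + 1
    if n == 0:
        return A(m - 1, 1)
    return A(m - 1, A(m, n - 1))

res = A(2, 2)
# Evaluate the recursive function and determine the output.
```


A(2, 2)
= A(1, A(2, 1))
First compute A(2, 1) = 5
= A(1, 5)
= 7


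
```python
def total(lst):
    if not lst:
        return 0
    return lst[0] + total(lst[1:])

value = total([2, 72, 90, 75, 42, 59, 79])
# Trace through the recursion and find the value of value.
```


total([2, 72, 90, 75, 42, 59, 79])
= 2 + total([72, 90, 75, 42, 59, 79])
= 2 + 72 + total([90, 75, 42, 59, 79])
= 2 + 72 + 90 + total([75, 42, 59, 79])
= 2 + 72 + 90 + 75 + total([42, 59, 79])
= 2 + 72 + 90 + 75 + 42 + total([59, 79])
= 2 + 72 + 90 + 75 + 42 + 59 + total([79])
= 2 + 72 + 90 + 75 + 42 + 59 + 79 + total([])
= 2 + 72 + 90 + 75 + 42 + 59 + 79 + 0
= 419


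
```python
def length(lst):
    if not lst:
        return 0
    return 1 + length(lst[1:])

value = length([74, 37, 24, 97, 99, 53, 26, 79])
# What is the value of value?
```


length([74, 37, 24, 97, 99, 53, 26, 79])
= 1 + length([37, 24, 97, 99, 53, 26, 79])
= 1 + 1 + length([24, 97, 99, 53, 26, 79])
= 1 + 1 + 1 + length([97, 99, 53, 26, 79])
= 1 + 1 + 1 + 1 + length([99, 53, 26, 79])
= 1 + 1 + 1 + 1 + 1 + length([53, 26, 79])
= 1 + 1 + 1 + 1 + 1 + 1 + length([26, 79])
= 1 + 1 + 1 + 1 + 1 + 1 + 1 + length([79])
= 1 + 1 + 1 + 1 + 1 + 1 + 1 + 1 + length([])
= 1 + 1 + 1 + 1 + 1 + 1 + 1 + 1 + 0
= 8


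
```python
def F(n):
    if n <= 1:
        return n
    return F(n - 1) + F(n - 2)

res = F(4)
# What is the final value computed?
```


F(4)
= F(3) + F(2)
= (F(2) + F(1)) + F(2)
Computing bottom-up: F(0)=0, F(1)=1, F(2)=1, F(3)=2, F(4)=3
= 3


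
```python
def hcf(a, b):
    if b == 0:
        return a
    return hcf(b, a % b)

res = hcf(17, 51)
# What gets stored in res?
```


hcf(17, 51)
= hcf(51, 17 % 51) = hcf(51, 17)
= hcf(17, 51 % 17) = hcf(17, 0)
b == 0, return a = 17


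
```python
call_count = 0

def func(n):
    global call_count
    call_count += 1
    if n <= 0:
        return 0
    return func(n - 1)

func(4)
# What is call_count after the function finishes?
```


func(4) calls func(3) calls ... calls func(0)
Total calls: 4 + 1 (for base case) = 5


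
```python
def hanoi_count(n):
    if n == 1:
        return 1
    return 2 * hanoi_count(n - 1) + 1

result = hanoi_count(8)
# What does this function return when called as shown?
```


hanoi_count(8)
= 2 * hanoi_count(7) + 1
= 2 * (2 * hanoi_count(6) + 1) + 1
= 2 * (2 * (2 * hanoi_count(5) + 1) + 1) + 1
= 2 * (2 * (2 * (2 * hanoi_count(4) + 1) + 1) + 1) + 1
= 2 * (2 * (2 * (2 * (2 * hanoi_count(3) + 1) + 1) + 1) + 1) + 1
= 2 * (2 * (2 * (2 * (2 * (2 * hanoi_count(2) + 1) + 1) + 1) + 1) + 1) + 1
= 2 * (2 * (2 * (2 * (2 * (2 * (2 * hanoi_count(1) + 1) + 1) + 1) + 1) + 1) + 1) + 1
Now compute bottom-up:
hanoi_count(1) = 1
hanoi_count(2) = 2 * 1 + 1 = 3
hanoi_count(3) = 2 * 3 + 1 = 7
hanoi_count(4) = 2 * 7 + 1 = 15
hanoi_count(5) = 2 * 15 + 1 = 31
hanoi_count(6) = 2 * 31 + 1 = 63
hanoi_count(7) = 2 * 63 + 1 = 127
hanoi_count(8) = 2 * 127 + 1 = 255
= 255


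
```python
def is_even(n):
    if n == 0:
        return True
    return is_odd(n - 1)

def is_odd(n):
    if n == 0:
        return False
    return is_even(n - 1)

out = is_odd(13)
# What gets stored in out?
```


is_odd(13)
= is_even(12)
= is_odd(11)
= is_even(10)
= is_odd(9)
= is_even(8)
= is_odd(7)
= is_even(6)
= is_odd(5)
= is_even(4)
= is_odd(3)
= is_even(2)
= is_odd(1)
= is_even(0)
n == 0: return True
= True


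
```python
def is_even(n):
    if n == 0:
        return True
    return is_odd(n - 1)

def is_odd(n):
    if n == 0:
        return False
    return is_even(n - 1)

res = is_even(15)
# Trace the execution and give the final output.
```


is_even(15)
= is_odd(14)
= is_even(13)
= is_odd(12)
= is_even(11)
= is_odd(10)
= is_even(9)
= is_odd(8)
= is_even(7)
= is_odd(6)
= is_even(5)
= is_odd(4)
= is_even(3)
= is_odd(2)
= is_even(1)
= is_odd(0)
n == 0: return False
= False


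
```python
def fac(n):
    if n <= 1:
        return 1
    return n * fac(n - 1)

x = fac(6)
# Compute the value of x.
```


fac(6)
= 6 * fac(5)
= 6 * 5 * fac(4)
= 6 * 5 * 4 * fac(3)
= 6 * 5 * 4 * 3 * fac(2)
= 6 * 5 * 4 * 3 * 2 * fac(1)
= 6 * 5 * 4 * 3 * 2 * 1
= 720


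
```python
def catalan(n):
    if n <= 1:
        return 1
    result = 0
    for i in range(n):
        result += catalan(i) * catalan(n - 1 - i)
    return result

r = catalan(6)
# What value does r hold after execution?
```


catalan(6)
= sum of catalan(i) * catalan(6-1-i) for i in 0..5
First compute sub-values bottom-up:
  catalan(0) = 1, catalan(1) = 1
  catalan(2) = 1*1 + 1*1 = 2
  catalan(3) = 1*2 + 1*1 + 2*1 = 5
  catalan(4) = 1*5 + 1*2 + 2*1 + 5*1 = 14
  catalan(5) = 1*14 + 1*5 + 2*2 + 5*1 + 14*1 = 42
Now catalan(6):
  catalan(0)*catalan(5) = 1*42 = 42
  catalan(1)*catalan(4) = 1*14 = 14
  catalan(2)*catalan(3) = 2*5 = 10
  catalan(3)*catalan(2) = 5*2 = 10
  catalan(4)*catalan(1) = 14*1 = 14
  catalan(5)*catalan(0) = 42*1 = 42
= 42 + 14 + 10 + 10 + 14 + 42
= 132
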